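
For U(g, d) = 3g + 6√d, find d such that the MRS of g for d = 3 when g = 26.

d = 9

MU_g = 3, MU_d = 6/(2√d).
MRS = 3 ÷ (6/(2√d)).
MRS depends only on d: √d = 3 ⇒ √d = 3 ⇒ d = 9.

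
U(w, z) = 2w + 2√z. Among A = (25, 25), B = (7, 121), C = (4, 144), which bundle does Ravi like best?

Evaluate utility at each bundle:
U(A) = 60.000.
U(B) = 36.000.
U(C) = 32.000.
Highest utility is A, so A ≻ B ≻ C.

Bundle A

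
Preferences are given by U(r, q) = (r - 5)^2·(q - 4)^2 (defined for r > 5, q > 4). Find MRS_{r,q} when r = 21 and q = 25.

MU_r = 2·(r−5)·(q−4)^2, MU_q = 2·(r−5)^2·(q−4).
MRS = (q−4)/(r−5).
At (21, 25): MRS = 21/16.
That is, one extra unit of r is worth 21/16 units of q at the margin.

MRS = 21/16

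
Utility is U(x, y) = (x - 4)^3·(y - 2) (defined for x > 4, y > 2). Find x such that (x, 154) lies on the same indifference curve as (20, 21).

x = 12

U(20, 21) = 77824.
Set U(x, 154) = 77824 and solve.
With y = 154: (154 − 2) = 152, so (x − 4)^3 = 77824/152 = 512.
Taking the cube root (with x > 4): x − 4 = 8, so x = 12.
Check: U(12, 154) = 77824.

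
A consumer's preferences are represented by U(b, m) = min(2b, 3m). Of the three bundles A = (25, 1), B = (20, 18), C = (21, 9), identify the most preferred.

Bundle B

Evaluate utility at each bundle:
U(A) = 3.
U(B) = 40.
U(C) = 27.
Highest utility is B, so B ≻ C ≻ A.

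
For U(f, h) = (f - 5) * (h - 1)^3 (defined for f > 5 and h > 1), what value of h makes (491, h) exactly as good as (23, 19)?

U(23, 19) = 104976.
Set U(491, h) = 104976 and solve.
With f = 491: (491 − 5) = 486, so (h − 1)^3 = 104976/486 = 216.
Taking the cube root (with h > 1): h − 1 = 6, so h = 7.
Check: U(491, 7) = 104976.

h = 7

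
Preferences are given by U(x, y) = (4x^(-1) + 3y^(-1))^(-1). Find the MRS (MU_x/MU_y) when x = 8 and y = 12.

MRS = 3

For CES with ρ = -1, MRS = (4/3)·(y/x)^2.
At (8, 12): MRS = 3.
That is, one extra unit of x is worth 3 units of y at the margin.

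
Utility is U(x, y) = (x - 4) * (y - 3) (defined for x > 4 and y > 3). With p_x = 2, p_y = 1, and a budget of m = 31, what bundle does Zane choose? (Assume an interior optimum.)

MU_x = (y−3), MU_y = (x−4).
MRS = (y−3)/(x−4).
Tangency: set MRS = p_x/p_y = 2/1 = 2.
So (y − 3)/(x − 4) = 2, i.e. (y − 3) = 2·(x − 4).
Rewrite the budget in excess-of-subsistence terms: 2·(x − 4) + 1·(y − 3) = 31 − 2·4 − 1·3 = 20.
Substituting, 4·(x − 4) = 20, so x − 4 = 5 and x* = 9.
Then y − 3 = 2·5 = 10, so y* = 13.

x* = 9, y* = 13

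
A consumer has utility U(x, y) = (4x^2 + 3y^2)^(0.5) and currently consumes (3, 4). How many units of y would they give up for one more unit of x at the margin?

MRS = 1

For CES with ρ = 2, MRS = (4/3)·(y/x)^(-1).
At (3, 4): MRS = 1.
The indifference curve has slope −1 at this bundle.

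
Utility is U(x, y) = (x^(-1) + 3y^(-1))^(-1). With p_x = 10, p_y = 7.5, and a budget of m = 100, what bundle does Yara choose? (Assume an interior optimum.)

For CES with ρ = -1, MRS = (1/3)·(y/x)^2.
Tangency: set MRS = p_x/p_y = 10/7.5 = 4/3.
So (y/x)^2 = 4; taking the square root, y/x = 2, i.e. y = 2·x.
Substitute into the budget 10·x + 7.5·y = 100: 25·x = 100, so x* = 4 and y* = 2·4 = 8.

x* = 4, y* = 8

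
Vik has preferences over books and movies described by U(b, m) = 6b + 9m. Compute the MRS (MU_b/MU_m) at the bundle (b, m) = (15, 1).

MU_b = 6, MU_m = 9, so MRS = 6/9 = 2/3 at every bundle.
At (15, 1): MRS = 2/3.
So at (15, 1) the consumer would give up 2/3 units of m for one more unit of b.

MRS = 2/3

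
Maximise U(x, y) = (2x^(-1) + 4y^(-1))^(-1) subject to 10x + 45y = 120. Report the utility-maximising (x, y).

x* = 3, y* = 2

For CES with ρ = -1, MRS = (2/4)·(y/x)^2.
Tangency: set MRS = p_x/p_y = 10/45 = 2/9.
So (y/x)^2 = 4/9; taking the square root, y/x = 2/3, i.e. y = (2/3)·x.
Substitute into the budget 10·x + 45·y = 120: 40·x = 120, so x* = 3 and y* = (2/3)·3 = 2.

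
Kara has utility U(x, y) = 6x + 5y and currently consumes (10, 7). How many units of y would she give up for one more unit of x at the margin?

MRS = 1.2

MU_x = 6, MU_y = 5, so MRS = 6/5 = 1.2 at every bundle.
At (10, 7): MRS = 1.2.
The indifference curve has slope −1.2 at this bundle.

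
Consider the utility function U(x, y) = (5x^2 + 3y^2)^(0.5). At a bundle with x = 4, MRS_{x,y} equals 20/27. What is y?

y = 9

For CES with ρ = 2, MRS = (5/3)·(y/x)^(-1).
Setting (5/3)·(y/4)^(-1) = 20/27 gives (y/4)^(-1) = 4/9, so y/4 = 2.25 and y = 9.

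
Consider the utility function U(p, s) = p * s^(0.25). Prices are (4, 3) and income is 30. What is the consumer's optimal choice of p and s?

p* = 6, s* = 2

MU_p = s^(0.25) and MU_s = 0.25·p·s^(-0.75).
MRS = MU_p/MU_s = (4)·s/p.
Tangency: set MRS = p_p/p_s = 4/3.
So (4)·s/p = 4/3, i.e. s = (1/3)·p.
Substitute into the budget 4·p + 3·s = 30: 5·p = 30, so p* = 6.
Then s* = (1/3)·6 = 2.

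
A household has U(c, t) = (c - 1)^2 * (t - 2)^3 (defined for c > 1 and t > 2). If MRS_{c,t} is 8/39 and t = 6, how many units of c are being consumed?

c = 14

MU_c = 2·(c−1)·(t−2)^3, MU_t = 3·(c−1)^2·(t−2)^2.
MRS = (2/3)·(t−2)/(c−1).
Substitute t = 6: MRS = (8/3)/(c − 1). Setting this equal to 8/39 gives c − 1 = (8/3)/(8/39) = 13, so c = 14.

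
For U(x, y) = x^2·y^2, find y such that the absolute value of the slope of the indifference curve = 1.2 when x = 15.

y = 18

MU_x = 2·x·y^2 and MU_y = 2·x^2·y.
MRS = MU_x/MU_y = y/x.
Substitute x = 15: MRS = y/15. Setting y/15 = 1.2 gives y = 1.2·15 = 18.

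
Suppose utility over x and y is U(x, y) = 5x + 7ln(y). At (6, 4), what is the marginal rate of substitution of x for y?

MU_x = 5, MU_y = 7/y.
MRS = 5 ÷ (7/y).
At (6, 4): MRS = 20/7.
So at (6, 4) the consumer would give up 20/7 units of y for one more unit of x.

MRS = 20/7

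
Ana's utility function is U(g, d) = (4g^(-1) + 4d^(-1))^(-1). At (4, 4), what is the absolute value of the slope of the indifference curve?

MRS = 1

For CES with ρ = -1, MRS = (d/g)^2.
At (4, 4): MRS = 1.
So at (4, 4) the consumer would give up 1 units of d for one more unit of g.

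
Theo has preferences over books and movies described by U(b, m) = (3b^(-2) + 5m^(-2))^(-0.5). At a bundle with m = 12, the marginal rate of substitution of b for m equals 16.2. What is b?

For CES with ρ = -2, MRS = (3/5)·(m/b)^3.
Setting (3/5)·(12/b)^3 = 16.2 gives (12/b)^3 = 27, so 12/b = 3 and b = 4.

b = 4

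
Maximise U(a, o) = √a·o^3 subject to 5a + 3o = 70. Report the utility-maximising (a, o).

a* = 2, o* = 20

MU_a = 0.5·a^(-0.5)·o^3 and MU_o = 3·√a·o^2.
MRS = MU_a/MU_o = (1/6)·o/a.
Tangency: set MRS = p_a/p_o = 5/3.
So (1/6)·o/a = 5/3, i.e. o = 10·a.
Substitute into the budget 5·a + 3·o = 70: 35·a = 70, so a* = 2.
Then o* = 10·2 = 20.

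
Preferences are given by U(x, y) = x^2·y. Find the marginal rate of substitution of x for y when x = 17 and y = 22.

MU_x = 2·x·y and MU_y = x^2.
MRS = MU_x/MU_y = (2/1)·y/x.
At (17, 22): MRS = 44/17.
That is, one extra unit of x is worth 44/17 units of y at the margin.

MRS = 44/17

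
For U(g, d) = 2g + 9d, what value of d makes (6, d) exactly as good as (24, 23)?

d = 27

U(24, 23) = 255.
Set U(6, d) = 255 and solve.
2·6 + 9d = 255 ⇒ 9d = 243 ⇒ d = 27.
Check: U(6, 27) = 255.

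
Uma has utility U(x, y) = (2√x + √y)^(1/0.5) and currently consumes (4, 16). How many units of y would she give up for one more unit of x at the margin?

MRS = 4

For CES with ρ = 0.5, MRS = (2/1)·√(y/x).
At (4, 16): MRS = 4.
The indifference curve has slope −4 at this bundle.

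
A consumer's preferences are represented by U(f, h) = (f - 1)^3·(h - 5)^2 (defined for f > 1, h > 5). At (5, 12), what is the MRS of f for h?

MU_f = 3·(f−1)^2·(h−5)^2, MU_h = 2·(f−1)^3·(h−5).
MRS = (3/2)·(h−5)/(f−1).
At (5, 12): MRS = 2.625.
That is, one extra unit of f is worth 2.625 units of h at the margin.

MRS = 2.625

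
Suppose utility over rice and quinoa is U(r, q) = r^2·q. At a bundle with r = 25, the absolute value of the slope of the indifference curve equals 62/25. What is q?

MU_r = 2·r·q and MU_q = r^2.
MRS = MU_r/MU_q = (2/1)·q/r.
Substitute r = 25: MRS = q/12.5. Setting q/12.5 = 62/25 gives q = (62/25)·12.5 = 31.

q = 31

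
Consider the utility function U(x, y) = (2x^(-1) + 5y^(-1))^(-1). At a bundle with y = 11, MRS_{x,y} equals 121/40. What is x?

x = 4

For CES with ρ = -1, MRS = (2/5)·(y/x)^2.
Setting (2/5)·(11/x)^2 = 121/40 gives (11/x)^2 = 121/16, so 11/x = 2.75 and x = 4.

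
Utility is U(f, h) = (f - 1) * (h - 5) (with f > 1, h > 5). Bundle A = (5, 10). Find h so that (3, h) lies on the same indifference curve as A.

h = 15

U(5, 10) = 20.
Set U(3, h) = 20 and solve.
With f = 3: (3 − 1) = 2, so (h − 5) = 20/2 = 10.
So h = 5 + 10 = 15.
Check: U(3, 15) = 20.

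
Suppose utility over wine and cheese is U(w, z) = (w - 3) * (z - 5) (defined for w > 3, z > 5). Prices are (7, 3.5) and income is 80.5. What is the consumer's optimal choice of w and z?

w* = 6, z* = 11

MU_w = (z−5), MU_z = (w−3).
MRS = (z−5)/(w−3).
Tangency: set MRS = p_w/p_z = 7/3.5 = 2.
So (z − 5)/(w − 3) = 2, i.e. (z − 5) = 2·(w − 3).
Rewrite the budget in excess-of-subsistence terms: 7·(w − 3) + 3.5·(z − 5) = 80.5 − 7·3 − 3.5·5 = 42.
Substituting, 14·(w − 3) = 42, so w − 3 = 3 and w* = 6.
Then z − 5 = 2·3 = 6, so z* = 11.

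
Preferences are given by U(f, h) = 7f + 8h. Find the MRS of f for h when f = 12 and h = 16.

MRS = 0.875

MU_f = 7, MU_h = 8, so MRS = 7/8 = 0.875 at every bundle.
At (12, 16): MRS = 0.875.
That is, one extra unit of f is worth 0.875 units of h at the margin.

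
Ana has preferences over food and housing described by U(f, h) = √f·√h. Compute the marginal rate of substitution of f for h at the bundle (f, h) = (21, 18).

MRS = 6/7

MU_f = 0.5·f^(-0.5)·√h and MU_h = 0.5·√f·h^(-0.5).
MRS = MU_f/MU_h = h/f.
At (21, 18): MRS = 6/7.
The indifference curve has slope −6/7 at this bundle.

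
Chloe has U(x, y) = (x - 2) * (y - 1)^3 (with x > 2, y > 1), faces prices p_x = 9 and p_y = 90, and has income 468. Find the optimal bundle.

MU_x = (y−1)^3, MU_y = 3·(x−2)·(y−1)^2.
MRS = (1/3)·(y−1)/(x−2).
Tangency: set MRS = p_x/p_y = 9/90 = 0.1.
So (1/3)·(y − 1)/(x − 2) = 0.1, i.e. (y − 1) = 0.3·(x − 2).
Rewrite the budget in excess-of-subsistence terms: 9·(x − 2) + 90·(y − 1) = 468 − 9·2 − 90·1 = 360.
Substituting, 36·(x − 2) = 360, so x − 2 = 10 and x* = 12.
Then y − 1 = 0.3·10 = 3, so y* = 4.

x* = 12, y* = 4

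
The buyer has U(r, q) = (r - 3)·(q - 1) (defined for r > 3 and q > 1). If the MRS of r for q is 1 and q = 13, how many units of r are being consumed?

MU_r = (q−1), MU_q = (r−3).
MRS = (q−1)/(r−3).
Substitute q = 13: MRS = 12/(r − 3). Setting this equal to 1 gives r − 3 = 12/1 = 12, so r = 15.

r = 15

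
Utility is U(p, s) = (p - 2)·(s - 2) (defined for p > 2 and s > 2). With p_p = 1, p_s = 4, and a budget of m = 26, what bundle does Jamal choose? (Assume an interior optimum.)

p* = 10, s* = 4

MU_p = (s−2), MU_s = (p−2).
MRS = (s−2)/(p−2).
Tangency: set MRS = p_p/p_s = 1/4 = 0.25.
So (s − 2)/(p − 2) = 0.25, i.e. (s − 2) = 0.25·(p − 2).
Rewrite the budget in excess-of-subsistence terms: 1·(p − 2) + 4·(s − 2) = 26 − 1·2 − 4·2 = 16.
Substituting, 2·(p − 2) = 16, so p − 2 = 8 and p* = 10.
Then s − 2 = 0.25·8 = 2, so s* = 4.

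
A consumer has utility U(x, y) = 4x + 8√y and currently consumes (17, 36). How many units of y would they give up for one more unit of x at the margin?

MRS = 6

MU_x = 4, MU_y = 8/(2√y).
MRS = 4 ÷ (8/(2√y)).
At (17, 36): MRS = 6.
So at (17, 36) the consumer would give up 6 units of y for one more unit of x.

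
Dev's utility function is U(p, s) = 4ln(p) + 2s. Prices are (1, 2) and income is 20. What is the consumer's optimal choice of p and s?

MU_p = 4/p, MU_s = 2.
MRS = 4/p ÷ 2.
Tangency: set MRS = p_p/p_s = 1/2 = 0.5.
MRS depends only on p: 2/p = 0.5 ⇒ p* = 2/0.5 = 4.
From the budget, 2·s = 20 − 1·4 = 16, so s* = 8.

p* = 4, s* = 8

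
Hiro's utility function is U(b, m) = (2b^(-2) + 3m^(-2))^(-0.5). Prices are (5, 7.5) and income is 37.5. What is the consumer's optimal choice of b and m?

For CES with ρ = -2, MRS = (2/3)·(m/b)^3.
Tangency: set MRS = p_b/p_m = 5/7.5 = 2/3.
So (m/b)^3 = 1; taking the cube root, m/b = 1, i.e. m = b.
Substitute into the budget 5·b + 7.5·m = 37.5: 12.5·b = 37.5, so b* = 3 and m* = 3.

b* = 3, m* = 3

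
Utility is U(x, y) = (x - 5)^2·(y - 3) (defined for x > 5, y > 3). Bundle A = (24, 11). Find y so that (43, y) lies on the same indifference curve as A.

U(24, 11) = 2888.
Set U(43, y) = 2888 and solve.
With x = 43: (43 − 5)^2 = 1444, so (y − 3) = 2888/1444 = 2.
So y = 3 + 2 = 5.
Check: U(43, 5) = 2888.

y = 5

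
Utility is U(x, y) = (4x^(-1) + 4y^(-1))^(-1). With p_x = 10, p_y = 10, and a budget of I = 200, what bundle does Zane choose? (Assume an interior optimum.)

For CES with ρ = -1, MRS = (y/x)^2.
Tangency: set MRS = p_x/p_y = 10/10 = 1.
So (y/x)^2 = 1; taking the square root, y/x = 1, i.e. y = x.
Substitute into the budget 10·x + 10·y = 200: 20·x = 200, so x* = 10 and y* = 10.

x* = 10, y* = 10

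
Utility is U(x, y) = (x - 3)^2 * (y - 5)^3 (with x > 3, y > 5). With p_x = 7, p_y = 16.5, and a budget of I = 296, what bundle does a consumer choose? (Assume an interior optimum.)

MU_x = 2·(x−3)·(y−5)^3, MU_y = 3·(x−3)^2·(y−5)^2.
MRS = (2/3)·(y−5)/(x−3).
Tangency: set MRS = p_x/p_y = 7/16.5 = 14/33.
So (2/3)·(y − 5)/(x − 3) = 14/33, i.e. (y − 5) = (7/11)·(x − 3).
Rewrite the budget in excess-of-subsistence terms: 7·(x − 3) + 16.5·(y − 5) = 296 − 7·3 − 16.5·5 = 192.5.
Substituting, 17.5·(x − 3) = 192.5, so x − 3 = 11 and x* = 14.
Then y − 5 = (7/11)·11 = 7, so y* = 12.

x* = 14, y* = 12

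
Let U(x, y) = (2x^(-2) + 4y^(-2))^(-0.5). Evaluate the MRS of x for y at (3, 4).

MRS = 32/27

For CES with ρ = -2, MRS = (2/4)·(y/x)^3.
At (3, 4): MRS = 32/27.
That is, one extra unit of x is worth 32/27 units of y at the margin.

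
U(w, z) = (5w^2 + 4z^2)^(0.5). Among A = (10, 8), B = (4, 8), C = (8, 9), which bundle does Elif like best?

Bundle A

Evaluate utility at each bundle:
U(A) = 27.495.
U(B) = 18.330.
U(C) = 25.377.
Highest utility is A, so A ≻ C ≻ B.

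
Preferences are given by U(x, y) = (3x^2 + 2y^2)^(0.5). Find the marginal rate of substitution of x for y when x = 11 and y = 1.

MRS = 16.5

For CES with ρ = 2, MRS = (3/2)·(y/x)^(-1).
At (11, 1): MRS = 16.5.
So at (11, 1) the consumer would give up 16.5 units of y for one more unit of x.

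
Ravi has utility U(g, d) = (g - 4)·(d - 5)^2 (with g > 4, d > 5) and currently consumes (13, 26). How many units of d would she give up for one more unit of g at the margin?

MRS = 7/6

MU_g = (d−5)^2, MU_d = 2·(g−4)·(d−5).
MRS = (1/2)·(d−5)/(g−4).
At (13, 26): MRS = 7/6.
So at (13, 26) the consumer would give up 7/6 units of d for one more unit of g.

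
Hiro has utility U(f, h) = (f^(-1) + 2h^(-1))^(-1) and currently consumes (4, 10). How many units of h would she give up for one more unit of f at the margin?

For CES with ρ = -1, MRS = (1/2)·(h/f)^2.
At (4, 10): MRS = 3.125.
The indifference curve has slope −3.125 at this bundle.

MRS = 3.125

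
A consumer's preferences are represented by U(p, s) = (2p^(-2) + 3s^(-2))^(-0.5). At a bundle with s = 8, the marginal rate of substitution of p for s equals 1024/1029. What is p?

For CES with ρ = -2, MRS = (2/3)·(s/p)^3.
Setting (2/3)·(8/p)^3 = 1024/1029 gives (8/p)^3 = 512/343, so 8/p = 8/7 and p = 7.

p = 7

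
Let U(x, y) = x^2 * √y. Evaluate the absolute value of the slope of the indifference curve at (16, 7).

MRS = 1.75

MU_x = 2·x·√y and MU_y = 0.5·x^2·y^(-0.5).
MRS = MU_x/MU_y = (4)·y/x.
At (16, 7): MRS = 1.75.
So at (16, 7) the consumer would give up 1.75 units of y for one more unit of x.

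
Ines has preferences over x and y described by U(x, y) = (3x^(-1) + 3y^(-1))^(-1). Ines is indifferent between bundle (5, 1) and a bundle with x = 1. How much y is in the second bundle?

y = 5

U depends on (x, y) only through S = 3x^(-1) + 3y^(-1), so equal utility means equal S. At (5, 1): S = 3.6.
With x = 1: 3·1^(-1) = 3, so 3y^(-1) = 3.6 − 3 = 0.6, i.e. y^(-1) = 0.2.
Hence y = 1/0.2 = 5.
Check: U(1, 5) = 0.2778.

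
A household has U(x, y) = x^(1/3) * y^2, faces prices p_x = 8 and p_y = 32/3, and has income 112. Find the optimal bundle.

MU_x = 1/3·x^(-2/3)·y^2 and MU_y = 2·x^(1/3)·y.
MRS = MU_x/MU_y = (1/6)·y/x.
Tangency: set MRS = p_x/p_y = 8/(32/3) = 0.75.
So (1/6)·y/x = 0.75, i.e. y = 4.5·x.
Substitute into the budget 8·x + (32/3)·y = 112: 56·x = 112, so x* = 2.
Then y* = 4.5·2 = 9.

x* = 2, y* = 9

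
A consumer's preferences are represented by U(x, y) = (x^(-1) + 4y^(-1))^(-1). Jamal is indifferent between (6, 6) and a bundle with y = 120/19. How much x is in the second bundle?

x = 5

U depends on (x, y) only through S = x^(-1) + 4y^(-1), so equal utility means equal S. At (6, 6): S = 5/6.
With y = 120/19: 4·(120/19)^(-1) = 19/30, so x^(-1) = 5/6 − 19/30 = 0.2.
Hence x = 1/0.2 = 5.
Check: U(5, 120/19) = 1.2.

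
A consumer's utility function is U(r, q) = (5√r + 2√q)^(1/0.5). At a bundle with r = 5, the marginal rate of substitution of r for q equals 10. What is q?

q = 80

For CES with ρ = 0.5, MRS = (5/2)·√(q/r).
Setting (5/2)·√(q/5) = 10 gives √(q/5) = 4, so q/5 = 16 and q = 80.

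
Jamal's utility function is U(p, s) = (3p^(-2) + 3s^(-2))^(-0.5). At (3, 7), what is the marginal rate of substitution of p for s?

MRS = 343/27

For CES with ρ = -2, MRS = (s/p)^3.
At (3, 7): MRS = 343/27.
So at (3, 7) the consumer would give up 343/27 units of s for one more unit of p.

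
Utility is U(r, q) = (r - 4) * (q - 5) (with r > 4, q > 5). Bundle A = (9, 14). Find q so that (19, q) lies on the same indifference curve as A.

U(9, 14) = 45.
Set U(19, q) = 45 and solve.
With r = 19: (19 − 4) = 15, so (q − 5) = 45/15 = 3.
So q = 5 + 3 = 8.
Check: U(19, 8) = 45.

q = 8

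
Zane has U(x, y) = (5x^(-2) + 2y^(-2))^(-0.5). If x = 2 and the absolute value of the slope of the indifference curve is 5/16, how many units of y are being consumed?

For CES with ρ = -2, MRS = (5/2)·(y/x)^3.
Setting (5/2)·(y/2)^3 = 5/16 gives (y/2)^3 = 0.125, so y/2 = 0.5 and y = 1.

y = 1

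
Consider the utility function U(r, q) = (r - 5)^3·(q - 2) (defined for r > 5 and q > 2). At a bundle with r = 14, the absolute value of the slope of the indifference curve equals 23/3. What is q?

q = 25

MU_r = 3·(r−5)^2·(q−2), MU_q = (r−5)^3.
MRS = (3/1)·(q−2)/(r−5).
Substitute r = 14: MRS = (q − 2)/3. Setting this equal to 23/3 gives q − 2 = (23/3)·3 = 23, so q = 25.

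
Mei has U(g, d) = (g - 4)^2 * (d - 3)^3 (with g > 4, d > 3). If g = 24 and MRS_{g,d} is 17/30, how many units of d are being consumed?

d = 20

MU_g = 2·(g−4)·(d−3)^3, MU_d = 3·(g−4)^2·(d−3)^2.
MRS = (2/3)·(d−3)/(g−4).
Substitute g = 24: MRS = (d − 3)/30. Setting this equal to 17/30 gives d − 3 = (17/30)·30 = 17, so d = 20.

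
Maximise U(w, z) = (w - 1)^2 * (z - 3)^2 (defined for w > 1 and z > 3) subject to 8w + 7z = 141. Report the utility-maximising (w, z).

w* = 8, z* = 11

MU_w = 2·(w−1)·(z−3)^2, MU_z = 2·(w−1)^2·(z−3).
MRS = (z−3)/(w−1).
Tangency: set MRS = p_w/p_z = 8/7.
So (z − 3)/(w − 1) = 8/7, i.e. (z − 3) = (8/7)·(w − 1).
Rewrite the budget in excess-of-subsistence terms: 8·(w − 1) + 7·(z − 3) = 141 − 8·1 − 7·3 = 112.
Substituting, 16·(w − 1) = 112, so w − 1 = 7 and w* = 8.
Then z − 3 = (8/7)·7 = 8, so z* = 11.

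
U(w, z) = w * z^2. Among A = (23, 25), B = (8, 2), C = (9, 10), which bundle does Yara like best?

Evaluate utility at each bundle:
U(A) = 14375.
U(B) = 32.
U(C) = 900.
Highest utility is A, so A ≻ C ≻ B.

Bundle A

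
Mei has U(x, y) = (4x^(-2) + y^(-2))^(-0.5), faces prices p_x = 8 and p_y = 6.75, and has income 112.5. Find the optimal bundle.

For CES with ρ = -2, MRS = (4/1)·(y/x)^3.
Tangency: set MRS = p_x/p_y = 8/6.75 = 32/27.
So (y/x)^3 = 8/27; taking the cube root, y/x = 2/3, i.e. y = (2/3)·x.
Substitute into the budget 8·x + 6.75·y = 112.5: 12.5·x = 112.5, so x* = 9 and y* = (2/3)·9 = 6.

x* = 9, y* = 6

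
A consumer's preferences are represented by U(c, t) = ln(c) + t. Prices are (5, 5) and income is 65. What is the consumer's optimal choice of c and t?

MU_c = 1/c, MU_t = 1.
MRS = 1/c ÷ 1.
Tangency: set MRS = p_c/p_t = 5/5 = 1.
MRS depends only on c: 1/c = 1 ⇒ c* = 1/1 = 1.
From the budget, 5·t = 65 − 5·1 = 60, so t* = 12.

c* = 1, t* = 12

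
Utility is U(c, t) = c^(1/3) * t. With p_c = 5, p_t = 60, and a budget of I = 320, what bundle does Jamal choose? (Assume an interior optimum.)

c* = 16, t* = 4

MU_c = 1/3·c^(-2/3)·t and MU_t = c^(1/3).
MRS = MU_c/MU_t = (1/3)·t/c.
Tangency: set MRS = p_c/p_t = 5/60 = 1/12.
So (1/3)·t/c = 1/12, i.e. t = 0.25·c.
Substitute into the budget 5·c + 60·t = 320: 20·c = 320, so c* = 16.
Then t* = 0.25·16 = 4.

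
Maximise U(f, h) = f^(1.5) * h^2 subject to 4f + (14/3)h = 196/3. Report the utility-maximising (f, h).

f* = 7, h* = 8

MU_f = 1.5·√f·h^2 and MU_h = 2·f^(1.5)·h.
MRS = MU_f/MU_h = (0.75)·h/f.
Tangency: set MRS = p_f/p_h = 4/(14/3) = 6/7.
So (0.75)·h/f = 6/7, i.e. h = (8/7)·f.
Substitute into the budget 4·f + (14/3)·h = 196/3: (28/3)·f = 196/3, so f* = 7.
Then h* = (8/7)·7 = 8.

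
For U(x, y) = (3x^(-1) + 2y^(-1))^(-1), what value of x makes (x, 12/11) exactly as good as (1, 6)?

x = 2

U depends on (x, y) only through S = 3x^(-1) + 2y^(-1), so equal utility means equal S. At (1, 6): S = 10/3.
With y = 12/11: 2·(12/11)^(-1) = 11/6, so 3x^(-1) = 10/3 − 11/6 = 1.5, i.e. x^(-1) = 0.5.
Hence x = 1/0.5 = 2.
Check: U(2, 12/11) = 0.3.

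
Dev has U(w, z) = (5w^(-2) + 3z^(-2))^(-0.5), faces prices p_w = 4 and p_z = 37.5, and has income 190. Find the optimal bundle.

w* = 10, z* = 4

For CES with ρ = -2, MRS = (5/3)·(z/w)^3.
Tangency: set MRS = p_w/p_z = 4/37.5 = 8/75.
So (z/w)^3 = 8/125; taking the cube root, z/w = 0.4, i.e. z = 0.4·w.
Substitute into the budget 4·w + 37.5·z = 190: 19·w = 190, so w* = 10 and z* = 0.4·10 = 4.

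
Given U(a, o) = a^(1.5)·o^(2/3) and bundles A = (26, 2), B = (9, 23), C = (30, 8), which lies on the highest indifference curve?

Bundle C

Evaluate utility at each bundle:
U(A) = 210.449.
U(B) = 218.365.
U(C) = 657.267.
Highest utility is C, so C ≻ B ≻ A.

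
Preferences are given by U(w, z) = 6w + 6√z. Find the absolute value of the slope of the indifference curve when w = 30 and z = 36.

MRS = 12

MU_w = 6, MU_z = 6/(2√z).
MRS = 6 ÷ (6/(2√z)).
At (30, 36): MRS = 12.
That is, one extra unit of w is worth 12 units of z at the margin.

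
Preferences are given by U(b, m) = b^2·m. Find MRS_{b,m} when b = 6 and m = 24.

MU_b = 2·b·m and MU_m = b^2.
MRS = MU_b/MU_m = (2/1)·m/b.
At (6, 24): MRS = 8.
That is, one extra unit of b is worth 8 units of m at the margin.

MRS = 8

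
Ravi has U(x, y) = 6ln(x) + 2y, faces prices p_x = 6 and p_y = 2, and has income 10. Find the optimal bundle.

x* = 1, y* = 2

MU_x = 6/x, MU_y = 2.
MRS = 6/x ÷ 2.
Tangency: set MRS = p_x/p_y = 6/2 = 3.
MRS depends only on x: 3/x = 3 ⇒ x* = 3/3 = 1.
From the budget, 2·y = 10 − 6·1 = 4, so y* = 2.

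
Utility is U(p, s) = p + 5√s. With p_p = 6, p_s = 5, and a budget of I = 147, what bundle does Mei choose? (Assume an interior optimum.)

p* = 17, s* = 9

MU_p = 1, MU_s = 5/(2√s).
MRS = 1 ÷ (5/(2√s)).
Tangency: set MRS = p_p/p_s = 6/5 = 1.2.
MRS depends only on s: 0.4·√s = 1.2 ⇒ √s = 1.2/0.4 = 3 ⇒ s* = 9.
From the budget, 6·p = 147 − 5·9 = 102, so p* = 17.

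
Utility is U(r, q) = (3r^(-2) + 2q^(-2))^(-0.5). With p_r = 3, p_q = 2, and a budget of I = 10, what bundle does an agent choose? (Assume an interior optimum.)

For CES with ρ = -2, MRS = (3/2)·(q/r)^3.
Tangency: set MRS = p_r/p_q = 3/2 = 1.5.
So (q/r)^3 = 1; taking the cube root, q/r = 1, i.e. q = r.
Substitute into the budget 3·r + 2·q = 10: 5·r = 10, so r* = 2 and q* = 2.

r* = 2, q* = 2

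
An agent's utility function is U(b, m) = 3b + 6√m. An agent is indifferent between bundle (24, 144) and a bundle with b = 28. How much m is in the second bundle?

U(24, 144) = 144.
Set U(28, m) = 144 and solve.
With b = 28: 6√m = 144 − 3·28 = 60, so √m = 10 and m = 100.
Check: U(28, 100) = 144.

m = 100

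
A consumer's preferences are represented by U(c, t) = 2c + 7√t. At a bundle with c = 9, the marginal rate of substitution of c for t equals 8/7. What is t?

MU_c = 2, MU_t = 7/(2√t).
MRS = 2 ÷ (7/(2√t)).
MRS depends only on t: (4/7)·√t = 8/7 ⇒ √t = (8/7)/(4/7) = 2 ⇒ t = 4.

t = 4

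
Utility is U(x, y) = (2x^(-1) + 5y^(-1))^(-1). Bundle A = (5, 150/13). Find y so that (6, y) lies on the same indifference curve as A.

U depends on (x, y) only through S = 2x^(-1) + 5y^(-1), so equal utility means equal S. At (5, 150/13): S = 5/6.
With x = 6: 2·6^(-1) = 1/3, so 5y^(-1) = 5/6 − 1/3 = 0.5, i.e. y^(-1) = 0.1.
Hence y = 1/0.1 = 10.
Check: U(6, 10) = 1.2.

y = 10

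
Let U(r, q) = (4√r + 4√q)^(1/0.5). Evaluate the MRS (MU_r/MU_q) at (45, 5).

For CES with ρ = 0.5, MRS = √(q/r).
At (45, 5): MRS = 1/3.
That is, one extra unit of r is worth 1/3 units of q at the margin.

MRS = 1/3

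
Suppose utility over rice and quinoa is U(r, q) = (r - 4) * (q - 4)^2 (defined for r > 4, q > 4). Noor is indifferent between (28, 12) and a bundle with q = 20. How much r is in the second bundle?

r = 10

U(28, 12) = 1536.
Set U(r, 20) = 1536 and solve.
With q = 20: (20 − 4)^2 = 256, so (r − 4) = 1536/256 = 6.
So r = 4 + 6 = 10.
Check: U(10, 20) = 1536.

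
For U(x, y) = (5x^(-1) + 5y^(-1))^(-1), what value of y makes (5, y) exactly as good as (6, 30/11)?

y = 3

U depends on (x, y) only through S = 5x^(-1) + 5y^(-1), so equal utility means equal S. At (6, 30/11): S = 8/3.
With x = 5: 5·5^(-1) = 1, so 5y^(-1) = 8/3 − 1 = 5/3, i.e. y^(-1) = 1/3.
Hence y = 1/(1/3) = 3.
Check: U(5, 3) = 0.375.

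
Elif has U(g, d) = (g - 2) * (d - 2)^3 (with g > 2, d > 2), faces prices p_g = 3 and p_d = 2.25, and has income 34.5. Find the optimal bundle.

g* = 4, d* = 10

MU_g = (d−2)^3, MU_d = 3·(g−2)·(d−2)^2.
MRS = (1/3)·(d−2)/(g−2).
Tangency: set MRS = p_g/p_d = 3/2.25 = 4/3.
So (1/3)·(d − 2)/(g − 2) = 4/3, i.e. (d − 2) = 4·(g − 2).
Rewrite the budget in excess-of-subsistence terms: 3·(g − 2) + 2.25·(d − 2) = 34.5 − 3·2 − 2.25·2 = 24.
Substituting, 12·(g − 2) = 24, so g − 2 = 2 and g* = 4.
Then d − 2 = 4·2 = 8, so d* = 10.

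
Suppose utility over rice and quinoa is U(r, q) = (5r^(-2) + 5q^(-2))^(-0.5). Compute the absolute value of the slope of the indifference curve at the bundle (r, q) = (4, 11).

For CES with ρ = -2, MRS = (q/r)^3.
At (4, 11): MRS = 1331/64.
So at (4, 11) the consumer would give up 1331/64 units of q for one more unit of r.

MRS = 1331/64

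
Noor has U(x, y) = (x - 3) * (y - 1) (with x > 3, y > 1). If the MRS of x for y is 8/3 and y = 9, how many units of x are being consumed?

MU_x = (y−1), MU_y = (x−3).
MRS = (y−1)/(x−3).
Substitute y = 9: MRS = 8/(x − 3). Setting this equal to 8/3 gives x − 3 = 8/(8/3) = 3, so x = 6.

x = 6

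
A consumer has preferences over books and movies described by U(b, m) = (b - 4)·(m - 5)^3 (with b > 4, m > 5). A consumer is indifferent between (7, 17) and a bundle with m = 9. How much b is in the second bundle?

b = 85

U(7, 17) = 5184.
Set U(b, 9) = 5184 and solve.
With m = 9: (9 − 5)^3 = 64, so (b − 4) = 5184/64 = 81.
So b = 4 + 81 = 85.
Check: U(85, 9) = 5184.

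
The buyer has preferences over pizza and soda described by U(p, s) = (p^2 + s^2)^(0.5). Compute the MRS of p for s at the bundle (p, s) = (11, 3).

MRS = 11/3

For CES with ρ = 2, MRS = (s/p)^(-1).
At (11, 3): MRS = 11/3.
So at (11, 3) the consumer would give up 11/3 units of s for one more unit of p.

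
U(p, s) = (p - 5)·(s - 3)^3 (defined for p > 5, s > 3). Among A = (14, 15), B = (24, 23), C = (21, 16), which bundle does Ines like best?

Evaluate utility at each bundle:
U(A) = 15552.
U(B) = 152000.
U(C) = 35152.
Highest utility is B, so B ≻ C ≻ A.

Bundle B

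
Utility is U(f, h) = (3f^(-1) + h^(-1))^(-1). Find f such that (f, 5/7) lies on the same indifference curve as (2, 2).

f = 5

U depends on (f, h) only through S = 3f^(-1) + h^(-1), so equal utility means equal S. At (2, 2): S = 2.
With h = 5/7: (5/7)^(-1) = 1.4, so 3f^(-1) = 2 − 1.4 = 0.6, i.e. f^(-1) = 0.2.
Hence f = 1/0.2 = 5.
Check: U(5, 5/7) = 0.5.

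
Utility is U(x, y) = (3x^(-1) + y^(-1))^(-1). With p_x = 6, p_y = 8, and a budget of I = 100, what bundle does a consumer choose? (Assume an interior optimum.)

For CES with ρ = -1, MRS = (3/1)·(y/x)^2.
Tangency: set MRS = p_x/p_y = 6/8 = 0.75.
So (y/x)^2 = 0.25; taking the square root, y/x = 0.5, i.e. y = 0.5·x.
Substitute into the budget 6·x + 8·y = 100: 10·x = 100, so x* = 10 and y* = 0.5·10 = 5.

x* = 10, y* = 5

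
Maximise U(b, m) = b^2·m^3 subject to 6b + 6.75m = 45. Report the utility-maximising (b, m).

b* = 3, m* = 4

MU_b = 2·b·m^3 and MU_m = 3·b^2·m^2.
MRS = MU_b/MU_m = (2/3)·m/b.
Tangency: set MRS = p_b/p_m = 6/6.75 = 8/9.
So (2/3)·m/b = 8/9, i.e. m = (4/3)·b.
Substitute into the budget 6·b + 6.75·m = 45: 15·b = 45, so b* = 3.
Then m* = (4/3)·3 = 4.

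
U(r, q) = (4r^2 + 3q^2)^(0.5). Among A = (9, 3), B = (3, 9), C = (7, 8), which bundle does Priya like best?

Bundle C

Evaluate utility at each bundle:
U(A) = 18.735.
U(B) = 16.703.
U(C) = 19.698.
Highest utility is C, so C ≻ A ≻ B.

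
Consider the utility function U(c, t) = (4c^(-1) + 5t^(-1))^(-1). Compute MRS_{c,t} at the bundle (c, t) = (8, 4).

For CES with ρ = -1, MRS = (4/5)·(t/c)^2.
At (8, 4): MRS = 0.2.
So at (8, 4) the consumer would give up 0.2 units of t for one more unit of c.

MRS = 0.2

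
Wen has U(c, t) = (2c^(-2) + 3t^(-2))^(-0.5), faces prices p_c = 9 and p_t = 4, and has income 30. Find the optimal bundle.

c* = 2, t* = 3

For CES with ρ = -2, MRS = (2/3)·(t/c)^3.
Tangency: set MRS = p_c/p_t = 9/4 = 2.25.
So (t/c)^3 = 3.375; taking the cube root, t/c = 1.5, i.e. t = 1.5·c.
Substitute into the budget 9·c + 4·t = 30: 15·c = 30, so c* = 2 and t* = 1.5·2 = 3.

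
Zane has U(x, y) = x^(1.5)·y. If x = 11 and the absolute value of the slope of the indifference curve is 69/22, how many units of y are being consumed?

y = 23

MU_x = 1.5·√x·y and MU_y = x^(1.5).
MRS = MU_x/MU_y = (1.5)·y/x.
Substitute x = 11: MRS = y/(22/3). Setting y/(22/3) = 69/22 gives y = (69/22)·(22/3) = 23.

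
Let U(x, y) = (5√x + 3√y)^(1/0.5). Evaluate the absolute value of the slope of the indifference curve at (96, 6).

MRS = 5/12

For CES with ρ = 0.5, MRS = (5/3)·√(y/x).
At (96, 6): MRS = 5/12.
So at (96, 6) the consumer would give up 5/12 units of y for one more unit of x.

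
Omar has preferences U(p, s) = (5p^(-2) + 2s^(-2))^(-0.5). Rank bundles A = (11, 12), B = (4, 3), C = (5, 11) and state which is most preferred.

Evaluate utility at each bundle:
U(A) = 4.256.
U(B) = 1.368.
U(C) = 2.149.
Highest utility is A, so A ≻ C ≻ B.

Bundle A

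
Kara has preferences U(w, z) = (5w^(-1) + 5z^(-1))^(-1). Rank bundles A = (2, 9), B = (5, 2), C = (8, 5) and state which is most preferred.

Evaluate utility at each bundle:
U(A) = 0.327.
U(B) = 0.286.
U(C) = 0.615.
Highest utility is C, so C ≻ A ≻ B.

Bundle C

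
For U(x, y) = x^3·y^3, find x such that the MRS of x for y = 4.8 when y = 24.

x = 5

MU_x = 3·x^2·y^3 and MU_y = 3·x^3·y^2.
MRS = MU_x/MU_y = y/x.
Substitute y = 24: MRS = 24/x. Setting 24/x = 4.8 gives x = 24/4.8 = 5.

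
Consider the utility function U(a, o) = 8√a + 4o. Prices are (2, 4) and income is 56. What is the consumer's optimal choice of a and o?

MU_a = 8/(2√a), MU_o = 4.
MRS = 8/(2√a) ÷ 4.
Tangency: set MRS = p_a/p_o = 2/4 = 0.5.
MRS depends only on a: 1/√a = 0.5 ⇒ √a = 1/0.5 = 2 ⇒ a* = 4.
From the budget, 4·o = 56 − 2·4 = 48, so o* = 12.

a* = 4, o* = 12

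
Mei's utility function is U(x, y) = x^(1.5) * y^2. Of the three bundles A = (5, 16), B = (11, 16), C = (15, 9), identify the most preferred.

Evaluate utility at each bundle:
U(A) = 2862.167.
U(B) = 9339.615.
U(C) = 4705.675.
Highest utility is B, so B ≻ C ≻ A.

Bundle B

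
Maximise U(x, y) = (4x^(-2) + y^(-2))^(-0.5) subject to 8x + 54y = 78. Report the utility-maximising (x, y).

For CES with ρ = -2, MRS = (4/1)·(y/x)^3.
Tangency: set MRS = p_x/p_y = 8/54 = 4/27.
So (y/x)^3 = 1/27; taking the cube root, y/x = 1/3, i.e. y = (1/3)·x.
Substitute into the budget 8·x + 54·y = 78: 26·x = 78, so x* = 3 and y* = (1/3)·3 = 1.

x* = 3, y* = 1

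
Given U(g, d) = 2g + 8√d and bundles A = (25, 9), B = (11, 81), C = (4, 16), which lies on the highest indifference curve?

Evaluate utility at each bundle:
U(A) = 74.000.
U(B) = 94.000.
U(C) = 40.000.
Highest utility is B, so B ≻ A ≻ C.

Bundle B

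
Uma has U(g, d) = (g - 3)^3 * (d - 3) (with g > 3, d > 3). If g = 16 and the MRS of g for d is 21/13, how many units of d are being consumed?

MU_g = 3·(g−3)^2·(d−3), MU_d = (g−3)^3.
MRS = (3/1)·(d−3)/(g−3).
Substitute g = 16: MRS = (d − 3)/(13/3). Setting this equal to 21/13 gives d − 3 = (21/13)·(13/3) = 7, so d = 10.

d = 10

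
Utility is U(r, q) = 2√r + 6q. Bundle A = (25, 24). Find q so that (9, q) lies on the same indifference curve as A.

U(25, 24) = 154.
Set U(9, q) = 154 and solve.
With r = 9: √9 = 3, so 6q = 154 − 2·3 = 148 and q = 74/3.
Check: U(9, 74/3) = 154.

q = 74/3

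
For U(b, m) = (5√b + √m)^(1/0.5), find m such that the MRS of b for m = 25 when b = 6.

For CES with ρ = 0.5, MRS = (5/1)·√(m/b).
Setting (5/1)·√(m/6) = 25 gives √(m/6) = 5, so m/6 = 25 and m = 150.

m = 150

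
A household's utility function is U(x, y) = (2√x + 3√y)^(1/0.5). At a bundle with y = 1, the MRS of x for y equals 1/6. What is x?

For CES with ρ = 0.5, MRS = (2/3)·√(y/x).
Setting (2/3)·√(1/x) = 1/6 gives √(1/x) = 0.25, so 1/x = 1/16 and x = 16.

x = 16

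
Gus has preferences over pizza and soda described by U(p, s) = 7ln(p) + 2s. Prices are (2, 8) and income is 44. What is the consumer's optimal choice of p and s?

p* = 14, s* = 2

MU_p = 7/p, MU_s = 2.
MRS = 7/p ÷ 2.
Tangency: set MRS = p_p/p_s = 2/8 = 0.25.
MRS depends only on p: 3.5/p = 0.25 ⇒ p* = 3.5/0.25 = 14.
From the budget, 8·s = 44 − 2·14 = 16, so s* = 2.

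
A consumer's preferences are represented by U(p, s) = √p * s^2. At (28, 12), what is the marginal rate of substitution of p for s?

MRS = 3/28

MU_p = 0.5·p^(-0.5)·s^2 and MU_s = 2·√p·s.
MRS = MU_p/MU_s = (0.25)·s/p.
At (28, 12): MRS = 3/28.
The indifference curve has slope −3/28 at this bundle.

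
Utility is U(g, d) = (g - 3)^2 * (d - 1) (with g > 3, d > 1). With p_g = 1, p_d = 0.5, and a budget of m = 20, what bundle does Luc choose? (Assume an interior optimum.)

MU_g = 2·(g−3)·(d−1), MU_d = (g−3)^2.
MRS = (2/1)·(d−1)/(g−3).
Tangency: set MRS = p_g/p_d = 1/0.5 = 2.
So (2/1)·(d − 1)/(g − 3) = 2, i.e. (d − 1) = (g − 3).
Rewrite the budget in excess-of-subsistence terms: 1·(g − 3) + 0.5·(d − 1) = 20 − 1·3 − 0.5·1 = 16.5.
Substituting, 1.5·(g − 3) = 16.5, so g − 3 = 11 and g* = 14.
Then d − 1 = 11, so d* = 12.

g* = 14, d* = 12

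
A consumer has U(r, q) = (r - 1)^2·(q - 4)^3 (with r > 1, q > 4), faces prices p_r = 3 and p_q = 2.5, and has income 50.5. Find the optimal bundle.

r* = 6, q* = 13

MU_r = 2·(r−1)·(q−4)^3, MU_q = 3·(r−1)^2·(q−4)^2.
MRS = (2/3)·(q−4)/(r−1).
Tangency: set MRS = p_r/p_q = 3/2.5 = 1.2.
So (2/3)·(q − 4)/(r − 1) = 1.2, i.e. (q − 4) = 1.8·(r − 1).
Rewrite the budget in excess-of-subsistence terms: 3·(r − 1) + 2.5·(q − 4) = 50.5 − 3·1 − 2.5·4 = 37.5.
Substituting, 7.5·(r − 1) = 37.5, so r − 1 = 5 and r* = 6.
Then q − 4 = 1.8·5 = 9, so q* = 13.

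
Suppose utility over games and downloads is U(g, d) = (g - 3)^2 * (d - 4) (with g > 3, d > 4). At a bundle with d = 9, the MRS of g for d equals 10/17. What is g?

MU_g = 2·(g−3)·(d−4), MU_d = (g−3)^2.
MRS = (2/1)·(d−4)/(g−3).
Substitute d = 9: MRS = 10/(g − 3). Setting this equal to 10/17 gives g − 3 = 10/(10/17) = 17, so g = 20.

g = 20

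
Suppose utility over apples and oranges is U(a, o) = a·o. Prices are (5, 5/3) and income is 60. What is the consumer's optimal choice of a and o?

MU_a = o and MU_o = a.
MRS = MU_a/MU_o = o/a.
Tangency: set MRS = p_a/p_o = 5/(5/3) = 3.
So o/a = 3, i.e. o = 3·a.
Substitute into the budget 5·a + (5/3)·o = 60: 10·a = 60, so a* = 6.
Then o* = 3·6 = 18.

a* = 6, o* = 18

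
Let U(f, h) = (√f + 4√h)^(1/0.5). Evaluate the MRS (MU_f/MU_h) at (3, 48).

MRS = 1

For CES with ρ = 0.5, MRS = (1/4)·√(h/f).
At (3, 48): MRS = 1.
That is, one extra unit of f is worth 1 units of h at the margin.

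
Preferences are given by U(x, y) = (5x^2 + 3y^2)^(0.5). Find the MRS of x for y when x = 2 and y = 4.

For CES with ρ = 2, MRS = (5/3)·(y/x)^(-1).
At (2, 4): MRS = 5/6.
The indifference curve has slope −5/6 at this bundle.

MRS = 5/6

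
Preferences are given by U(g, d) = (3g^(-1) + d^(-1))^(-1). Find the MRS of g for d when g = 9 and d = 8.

For CES with ρ = -1, MRS = (3/1)·(d/g)^2.
At (9, 8): MRS = 64/27.
The indifference curve has slope −64/27 at this bundle.

MRS = 64/27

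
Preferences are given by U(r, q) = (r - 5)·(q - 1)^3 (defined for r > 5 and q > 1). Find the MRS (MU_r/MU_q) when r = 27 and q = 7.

MRS = 1/11

MU_r = (q−1)^3, MU_q = 3·(r−5)·(q−1)^2.
MRS = (1/3)·(q−1)/(r−5).
At (27, 7): MRS = 1/11.
The indifference curve has slope −1/11 at this bundle.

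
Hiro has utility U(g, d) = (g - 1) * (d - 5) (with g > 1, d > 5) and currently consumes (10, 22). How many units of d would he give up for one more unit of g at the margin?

MU_g = (d−5), MU_d = (g−1).
MRS = (d−5)/(g−1).
At (10, 22): MRS = 17/9.
So at (10, 22) the consumer would give up 17/9 units of d for one more unit of g.

MRS = 17/9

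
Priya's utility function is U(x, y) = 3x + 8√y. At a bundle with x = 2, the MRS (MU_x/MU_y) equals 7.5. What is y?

MU_x = 3, MU_y = 8/(2√y).
MRS = 3 ÷ (8/(2√y)).
MRS depends only on y: 0.75·√y = 7.5 ⇒ √y = 7.5/0.75 = 10 ⇒ y = 100.

y = 100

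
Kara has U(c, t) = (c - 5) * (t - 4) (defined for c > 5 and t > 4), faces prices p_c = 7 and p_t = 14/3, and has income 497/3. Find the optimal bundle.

MU_c = (t−4), MU_t = (c−5).
MRS = (t−4)/(c−5).
Tangency: set MRS = p_c/p_t = 7/(14/3) = 1.5.
So (t − 4)/(c − 5) = 1.5, i.e. (t − 4) = 1.5·(c − 5).
Rewrite the budget in excess-of-subsistence terms: 7·(c − 5) + (14/3)·(t − 4) = 497/3 − 7·5 − (14/3)·4 = 112.
Substituting, 14·(c − 5) = 112, so c − 5 = 8 and c* = 13.
Then t − 4 = 1.5·8 = 12, so t* = 16.

c* = 13, t* = 16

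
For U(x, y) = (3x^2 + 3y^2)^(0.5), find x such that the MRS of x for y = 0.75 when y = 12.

x = 9

For CES with ρ = 2, MRS = (y/x)^(-1).
Setting (12/x)^(-1) = 0.75 gives 12/x = 4/3 and x = 9.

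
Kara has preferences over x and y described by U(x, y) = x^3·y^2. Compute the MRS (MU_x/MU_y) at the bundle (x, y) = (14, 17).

MU_x = 3·x^2·y^2 and MU_y = 2·x^3·y.
MRS = MU_x/MU_y = (3/2)·y/x.
At (14, 17): MRS = 51/28.
The indifference curve has slope −51/28 at this bundle.

MRS = 51/28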